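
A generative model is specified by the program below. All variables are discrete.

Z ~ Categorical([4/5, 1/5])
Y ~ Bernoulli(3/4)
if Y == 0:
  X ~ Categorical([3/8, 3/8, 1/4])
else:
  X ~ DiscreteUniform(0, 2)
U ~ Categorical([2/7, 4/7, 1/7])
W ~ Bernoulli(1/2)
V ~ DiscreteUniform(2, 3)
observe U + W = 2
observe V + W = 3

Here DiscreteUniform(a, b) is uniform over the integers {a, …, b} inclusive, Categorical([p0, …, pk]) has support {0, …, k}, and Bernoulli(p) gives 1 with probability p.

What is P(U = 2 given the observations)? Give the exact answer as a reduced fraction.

P(U = 2 | obs) = 1/5

Enumerate traces; 24 have nonzero weight after conditioning:
  (Z=0, Y=0, X=0, U=1, W=1, V=2) weight 3/280
  (Z=0, Y=0, X=0, U=2, W=0, V=3) weight 3/1120
  (Z=0, Y=0, X=1, U=1, W=1, V=2) weight 3/280
  (Z=0, Y=0, X=1, U=2, W=0, V=3) weight 3/1120
  (Z=0, Y=0, X=2, U=1, W=1, V=2) weight 1/140
  (Z=0, Y=0, X=2, U=2, W=0, V=3) weight 1/560
  (Z=0, Y=1, X=0, U=1, W=1, V=2) weight 1/35
  (Z=0, Y=1, X=0, U=2, W=0, V=3) weight 1/140
  … 16 more
Group by U:
  weight(U=1) = 1/7
  weight(U=2) = 1/28
Total weight = 1/7 + 1/28 = 5/28
P(U=1 | obs) = 1/7 / 5/28 = 4/5
P(U=2 | obs) = 1/28 / 5/28 = 1/5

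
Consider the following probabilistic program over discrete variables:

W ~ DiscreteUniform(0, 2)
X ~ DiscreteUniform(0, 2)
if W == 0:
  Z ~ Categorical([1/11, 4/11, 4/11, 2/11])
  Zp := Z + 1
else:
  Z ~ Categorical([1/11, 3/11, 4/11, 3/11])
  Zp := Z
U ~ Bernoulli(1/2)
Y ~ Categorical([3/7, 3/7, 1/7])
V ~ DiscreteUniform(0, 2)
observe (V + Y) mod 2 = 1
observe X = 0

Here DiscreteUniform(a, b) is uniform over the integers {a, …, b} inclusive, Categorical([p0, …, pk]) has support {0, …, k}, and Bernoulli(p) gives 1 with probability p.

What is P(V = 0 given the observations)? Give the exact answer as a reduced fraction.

Enumerate traces; 96 have nonzero weight after conditioning:
  (W=0, X=0, Z=0, U=0, Y=0, V=1) weight 1/1386
  (W=0, X=0, Z=0, U=0, Y=1, V=0) weight 1/1386
  (W=0, X=0, Z=0, U=0, Y=1, V=2) weight 1/1386
  (W=0, X=0, Z=0, U=0, Y=2, V=1) weight 1/4158
  (W=0, X=0, Z=0, U=1, Y=0, V=1) weight 1/1386
  (W=0, X=0, Z=0, U=1, Y=1, V=0) weight 1/1386
  (W=0, X=0, Z=0, U=1, Y=1, V=2) weight 1/1386
  (W=0, X=0, Z=0, U=1, Y=2, V=1) weight 1/4158
  … 88 more
Group by V:
  weight(V=0) = 1/21
  weight(V=1) = 4/63
  weight(V=2) = 1/21
Total weight = 1/21 + 4/63 + 1/21 = 10/63
P(V=0 | obs) = 1/21 / 10/63 = 3/10
P(V=1 | obs) = 4/63 / 10/63 = 2/5
P(V=2 | obs) = 1/21 / 10/63 = 3/10

P(V = 0 | obs) = 3/10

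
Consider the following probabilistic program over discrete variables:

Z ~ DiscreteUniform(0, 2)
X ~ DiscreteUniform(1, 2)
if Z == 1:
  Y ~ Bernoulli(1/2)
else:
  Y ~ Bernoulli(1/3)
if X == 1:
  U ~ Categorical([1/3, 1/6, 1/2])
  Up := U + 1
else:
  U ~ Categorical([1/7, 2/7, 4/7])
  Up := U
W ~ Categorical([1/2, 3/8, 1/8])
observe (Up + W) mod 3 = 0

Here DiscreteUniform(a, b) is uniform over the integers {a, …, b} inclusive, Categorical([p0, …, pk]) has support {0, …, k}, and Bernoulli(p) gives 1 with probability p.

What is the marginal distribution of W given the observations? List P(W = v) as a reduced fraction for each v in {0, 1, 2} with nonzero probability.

P(W=0) = 108/227, P(W=1) = 93/227, P(W=2) = 26/227

Enumerate traces; 36 have nonzero weight after conditioning:
  (Z=0, X=1, Y=0, U=0, W=2) weight 1/216
  (Z=0, X=1, Y=0, U=1, W=1) weight 1/144
  (Z=0, X=1, Y=0, U=2, W=0) weight 1/36
  (Z=0, X=1, Y=1, U=0, W=2) weight 1/432
  (Z=0, X=1, Y=1, U=1, W=1) weight 1/288
  (Z=0, X=1, Y=1, U=2, W=0) weight 1/72
  (Z=0, X=2, Y=0, U=0, W=0) weight 1/126
  (Z=0, X=2, Y=0, U=1, W=2) weight 1/252
  … 28 more
Group by W:
  weight(W=0) = 9/56
  weight(W=1) = 31/224
  weight(W=2) = 13/336
Total weight = 9/56 + 31/224 + 13/336 = 227/672
P(W=0 | obs) = 9/56 / 227/672 = 108/227
P(W=1 | obs) = 31/224 / 227/672 = 93/227
P(W=2 | obs) = 13/336 / 227/672 = 26/227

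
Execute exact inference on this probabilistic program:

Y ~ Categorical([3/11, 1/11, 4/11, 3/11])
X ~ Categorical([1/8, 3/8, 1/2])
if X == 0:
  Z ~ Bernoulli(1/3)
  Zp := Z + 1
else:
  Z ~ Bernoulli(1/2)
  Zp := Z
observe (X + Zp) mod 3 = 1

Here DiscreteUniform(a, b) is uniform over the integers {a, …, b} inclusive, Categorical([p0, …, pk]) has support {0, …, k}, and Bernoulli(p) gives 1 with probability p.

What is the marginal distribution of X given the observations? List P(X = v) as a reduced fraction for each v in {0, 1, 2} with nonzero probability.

P(X=0) = 4/13, P(X=1) = 9/13

Enumerate traces; 8 have nonzero weight after conditioning:
  (Y=0, X=0, Z=0) weight 1/44
  (Y=0, X=1, Z=0) weight 9/176
  (Y=1, X=0, Z=0) weight 1/132
  (Y=1, X=1, Z=0) weight 3/176
  (Y=2, X=0, Z=0) weight 1/33
  (Y=2, X=1, Z=0) weight 3/44
  (Y=3, X=0, Z=0) weight 1/44
  (Y=3, X=1, Z=0) weight 9/176
Group by X:
  weight(X=0) = 1/12
  weight(X=1) = 3/16
Total weight = 1/12 + 3/16 = 13/48
P(X=0 | obs) = 1/12 / 13/48 = 4/13
P(X=1 | obs) = 3/16 / 13/48 = 9/13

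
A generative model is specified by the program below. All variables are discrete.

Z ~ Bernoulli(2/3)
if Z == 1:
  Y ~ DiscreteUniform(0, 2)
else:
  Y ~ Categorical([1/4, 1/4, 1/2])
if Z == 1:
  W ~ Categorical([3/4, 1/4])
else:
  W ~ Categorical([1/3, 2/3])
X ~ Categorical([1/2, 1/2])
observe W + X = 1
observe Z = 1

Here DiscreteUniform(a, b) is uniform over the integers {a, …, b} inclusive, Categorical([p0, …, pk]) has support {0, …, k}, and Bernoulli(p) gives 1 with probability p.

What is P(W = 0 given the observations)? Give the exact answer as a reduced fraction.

P(W = 0 | obs) = 3/4

Enumerate traces; 6 have nonzero weight after conditioning:
  (Z=1, Y=0, W=0, X=1) weight 1/12
  (Z=1, Y=0, W=1, X=0) weight 1/36
  (Z=1, Y=1, W=0, X=1) weight 1/12
  (Z=1, Y=1, W=1, X=0) weight 1/36
  (Z=1, Y=2, W=0, X=1) weight 1/12
  (Z=1, Y=2, W=1, X=0) weight 1/36
Group by W:
  weight(W=0) = 1/4
  weight(W=1) = 1/12
Total weight = 1/4 + 1/12 = 1/3
P(W=0 | obs) = 1/4 / 1/3 = 3/4
P(W=1 | obs) = 1/12 / 1/3 = 1/4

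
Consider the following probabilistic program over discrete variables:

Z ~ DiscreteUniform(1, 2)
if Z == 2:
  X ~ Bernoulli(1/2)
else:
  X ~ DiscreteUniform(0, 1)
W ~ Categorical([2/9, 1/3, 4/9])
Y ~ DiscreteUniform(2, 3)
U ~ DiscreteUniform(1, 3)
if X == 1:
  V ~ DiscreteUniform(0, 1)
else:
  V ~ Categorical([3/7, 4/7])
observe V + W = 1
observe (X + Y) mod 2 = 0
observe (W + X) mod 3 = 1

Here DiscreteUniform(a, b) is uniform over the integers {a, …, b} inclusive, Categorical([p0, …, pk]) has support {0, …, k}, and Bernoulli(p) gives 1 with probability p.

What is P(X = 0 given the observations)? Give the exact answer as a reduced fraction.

Enumerate traces; 12 have nonzero weight after conditioning:
  (Z=1, X=0, W=1, Y=2, U=1, V=0) weight 1/168
  (Z=1, X=0, W=1, Y=2, U=2, V=0) weight 1/168
  (Z=1, X=0, W=1, Y=2, U=3, V=0) weight 1/168
  (Z=1, X=1, W=0, Y=3, U=1, V=1) weight 1/216
  (Z=1, X=1, W=0, Y=3, U=2, V=1) weight 1/216
  (Z=1, X=1, W=0, Y=3, U=3, V=1) weight 1/216
  (Z=2, X=0, W=1, Y=2, U=1, V=0) weight 1/168
  (Z=2, X=0, W=1, Y=2, U=2, V=0) weight 1/168
  … 4 more
Group by X:
  weight(X=0) = 1/28
  weight(X=1) = 1/36
Total weight = 1/28 + 1/36 = 4/63
P(X=0 | obs) = 1/28 / 4/63 = 9/16
P(X=1 | obs) = 1/36 / 4/63 = 7/16

P(X = 0 | obs) = 9/16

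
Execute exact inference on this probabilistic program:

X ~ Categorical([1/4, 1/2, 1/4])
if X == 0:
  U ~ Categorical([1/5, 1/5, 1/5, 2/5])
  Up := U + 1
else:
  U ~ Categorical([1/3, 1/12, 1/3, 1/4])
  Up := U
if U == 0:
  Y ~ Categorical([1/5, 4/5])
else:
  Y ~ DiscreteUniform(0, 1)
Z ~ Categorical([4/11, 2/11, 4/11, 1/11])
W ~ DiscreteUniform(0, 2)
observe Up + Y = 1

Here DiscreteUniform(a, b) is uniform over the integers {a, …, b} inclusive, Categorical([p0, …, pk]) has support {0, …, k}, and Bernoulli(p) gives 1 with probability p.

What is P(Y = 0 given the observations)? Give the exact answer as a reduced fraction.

Enumerate traces; 60 have nonzero weight after conditioning:
  (X=0, U=0, Y=0, Z=0, W=0) weight 1/825
  (X=0, U=0, Y=0, Z=0, W=1) weight 1/825
  (X=0, U=0, Y=0, Z=0, W=2) weight 1/825
  (X=0, U=0, Y=0, Z=1, W=0) weight 1/1650
  (X=0, U=0, Y=0, Z=1, W=1) weight 1/1650
  (X=0, U=0, Y=0, Z=1, W=2) weight 1/1650
  (X=0, U=0, Y=0, Z=2, W=0) weight 1/825
  (X=0, U=0, Y=0, Z=2, W=1) weight 1/825
  (X=1, U=0, Y=1, Z=0, W=0) weight 8/495
  … 51 more
Group by Y:
  weight(Y=0) = 33/800
  weight(Y=1) = 1/5
Total weight = 33/800 + 1/5 = 193/800
P(Y=0 | obs) = 33/800 / 193/800 = 33/193
P(Y=1 | obs) = 1/5 / 193/800 = 160/193

P(Y = 0 | obs) = 33/193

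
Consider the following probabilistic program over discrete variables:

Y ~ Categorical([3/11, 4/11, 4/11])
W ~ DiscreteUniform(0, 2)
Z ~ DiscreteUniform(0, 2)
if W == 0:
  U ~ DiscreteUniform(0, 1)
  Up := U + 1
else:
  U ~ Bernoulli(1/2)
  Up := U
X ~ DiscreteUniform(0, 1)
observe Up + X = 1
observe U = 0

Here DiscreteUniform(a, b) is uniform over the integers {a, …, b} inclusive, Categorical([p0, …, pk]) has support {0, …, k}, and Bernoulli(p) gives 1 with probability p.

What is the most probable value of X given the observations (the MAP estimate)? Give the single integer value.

argmax_v P(X = v | obs) = 1

Enumerate traces; 27 have nonzero weight after conditioning:
  (Y=0, W=0, Z=0, U=0, X=0) weight 1/132
  (Y=0, W=0, Z=1, U=0, X=0) weight 1/132
  (Y=0, W=0, Z=2, U=0, X=0) weight 1/132
  (Y=0, W=1, Z=0, U=0, X=1) weight 1/132
  (Y=0, W=1, Z=1, U=0, X=1) weight 1/132
  (Y=0, W=1, Z=2, U=0, X=1) weight 1/132
  (Y=0, W=2, Z=0, U=0, X=1) weight 1/132
  (Y=0, W=2, Z=1, U=0, X=1) weight 1/132
  … 19 more
Group by X:
  weight(X=0) = 1/12
  weight(X=1) = 1/6
Total weight = 1/12 + 1/6 = 1/4
P(X=0 | obs) = 1/12 / 1/4 = 1/3
P(X=1 | obs) = 1/6 / 1/4 = 2/3
argmax = 1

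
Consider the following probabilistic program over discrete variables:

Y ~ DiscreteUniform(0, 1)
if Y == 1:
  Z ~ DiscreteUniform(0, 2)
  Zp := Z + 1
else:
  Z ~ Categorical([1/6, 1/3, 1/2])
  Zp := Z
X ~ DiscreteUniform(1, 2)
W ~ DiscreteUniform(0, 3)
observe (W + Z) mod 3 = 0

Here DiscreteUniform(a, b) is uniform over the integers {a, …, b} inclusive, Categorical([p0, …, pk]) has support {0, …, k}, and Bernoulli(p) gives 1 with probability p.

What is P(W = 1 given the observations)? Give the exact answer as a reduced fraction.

P(W = 1 | obs) = 1/3

Enumerate traces; 16 have nonzero weight after conditioning:
  (Y=0, Z=0, X=1, W=0) weight 1/96
  (Y=0, Z=0, X=1, W=3) weight 1/96
  (Y=0, Z=0, X=2, W=0) weight 1/96
  (Y=0, Z=0, X=2, W=3) weight 1/96
  (Y=0, Z=1, X=1, W=2) weight 1/48
  (Y=0, Z=1, X=2, W=2) weight 1/48
  (Y=0, Z=2, X=1, W=1) weight 1/32
  (Y=0, Z=2, X=2, W=1) weight 1/32
  … 8 more
Group by W:
  weight(W=0) = 1/16
  weight(W=1) = 5/48
  weight(W=2) = 1/12
  weight(W=3) = 1/16
Total weight = 1/16 + 5/48 + 1/12 + 1/16 = 5/16
P(W=0 | obs) = 1/16 / 5/16 = 1/5
P(W=1 | obs) = 5/48 / 5/16 = 1/3
P(W=2 | obs) = 1/12 / 5/16 = 4/15
P(W=3 | obs) = 1/16 / 5/16 = 1/5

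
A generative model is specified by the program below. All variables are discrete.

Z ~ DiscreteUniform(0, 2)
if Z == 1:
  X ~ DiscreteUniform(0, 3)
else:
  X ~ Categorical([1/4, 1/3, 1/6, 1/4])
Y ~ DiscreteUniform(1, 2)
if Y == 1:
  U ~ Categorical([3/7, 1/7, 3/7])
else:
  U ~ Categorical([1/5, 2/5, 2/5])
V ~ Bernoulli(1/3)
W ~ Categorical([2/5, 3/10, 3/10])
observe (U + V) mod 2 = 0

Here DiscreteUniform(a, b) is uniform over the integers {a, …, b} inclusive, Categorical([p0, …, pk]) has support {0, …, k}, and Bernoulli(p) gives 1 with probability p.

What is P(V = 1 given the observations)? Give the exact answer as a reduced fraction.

Enumerate traces; 216 have nonzero weight after conditioning:
  (Z=0, X=0, Y=1, U=0, V=0, W=0) weight 1/210
  (Z=0, X=0, Y=1, U=0, V=0, W=1) weight 1/280
  (Z=0, X=0, Y=1, U=0, V=0, W=2) weight 1/280
  (Z=0, X=0, Y=1, U=1, V=1, W=0) weight 1/1260
  (Z=0, X=0, Y=1, U=1, V=1, W=1) weight 1/1680
  (Z=0, X=0, Y=1, U=1, V=1, W=2) weight 1/1680
  (Z=0, X=0, Y=1, U=2, V=0, W=0) weight 1/210
  (Z=0, X=0, Y=1, U=2, V=0, W=1) weight 1/280
  … 208 more
Group by V:
  weight(V=0) = 17/35
  weight(V=1) = 19/210
Total weight = 17/35 + 19/210 = 121/210
P(V=0 | obs) = 17/35 / 121/210 = 102/121
P(V=1 | obs) = 19/210 / 121/210 = 19/121

P(V = 1 | obs) = 19/121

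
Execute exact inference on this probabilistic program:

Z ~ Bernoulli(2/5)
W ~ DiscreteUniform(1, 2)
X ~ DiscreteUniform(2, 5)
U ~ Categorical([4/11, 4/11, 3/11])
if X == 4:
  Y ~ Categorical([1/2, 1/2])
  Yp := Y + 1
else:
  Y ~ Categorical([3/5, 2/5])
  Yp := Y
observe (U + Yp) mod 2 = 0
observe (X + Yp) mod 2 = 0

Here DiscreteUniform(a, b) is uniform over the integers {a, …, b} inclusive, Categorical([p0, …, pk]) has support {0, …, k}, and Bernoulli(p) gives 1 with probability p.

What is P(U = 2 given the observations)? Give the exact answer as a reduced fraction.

Enumerate traces; 24 have nonzero weight after conditioning:
  (Z=0, W=1, X=2, U=0, Y=0) weight 9/550
  (Z=0, W=1, X=2, U=2, Y=0) weight 27/2200
  (Z=0, W=1, X=3, U=1, Y=1) weight 3/275
  (Z=0, W=1, X=4, U=0, Y=1) weight 3/220
  (Z=0, W=1, X=4, U=2, Y=1) weight 9/880
  (Z=0, W=1, X=5, U=1, Y=1) weight 3/275
  (Z=0, W=2, X=2, U=0, Y=0) weight 9/550
  (Z=0, W=2, X=2, U=2, Y=0) weight 27/2200
  … 16 more
Group by U:
  weight(U=0) = 1/10
  weight(U=1) = 4/55
  weight(U=2) = 3/40
Total weight = 1/10 + 4/55 + 3/40 = 109/440
P(U=0 | obs) = 1/10 / 109/440 = 44/109
P(U=1 | obs) = 4/55 / 109/440 = 32/109
P(U=2 | obs) = 3/40 / 109/440 = 33/109

P(U = 2 | obs) = 33/109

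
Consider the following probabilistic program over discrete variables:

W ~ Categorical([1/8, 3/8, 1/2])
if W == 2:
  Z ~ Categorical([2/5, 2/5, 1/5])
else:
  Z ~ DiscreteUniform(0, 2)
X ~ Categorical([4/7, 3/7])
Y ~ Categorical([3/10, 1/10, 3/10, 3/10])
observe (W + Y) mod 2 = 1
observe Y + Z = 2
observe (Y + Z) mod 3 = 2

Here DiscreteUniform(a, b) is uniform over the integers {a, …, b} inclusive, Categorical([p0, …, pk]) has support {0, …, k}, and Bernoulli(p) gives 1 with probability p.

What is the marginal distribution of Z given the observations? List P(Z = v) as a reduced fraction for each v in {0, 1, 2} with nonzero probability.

Enumerate traces; 8 have nonzero weight after conditioning:
  (W=0, Z=1, X=0, Y=1) weight 1/420
  (W=0, Z=1, X=1, Y=1) weight 1/560
  (W=1, Z=0, X=0, Y=2) weight 3/140
  (W=1, Z=0, X=1, Y=2) weight 9/560
  (W=1, Z=2, X=0, Y=0) weight 3/140
  (W=1, Z=2, X=1, Y=0) weight 9/560
  (W=2, Z=1, X=0, Y=1) weight 2/175
  (W=2, Z=1, X=1, Y=1) weight 3/350
Group by Z:
  weight(Z=0) = 3/80
  weight(Z=1) = 29/1200
  weight(Z=2) = 3/80
Total weight = 3/80 + 29/1200 + 3/80 = 119/1200
P(Z=0 | obs) = 3/80 / 119/1200 = 45/119
P(Z=1 | obs) = 29/1200 / 119/1200 = 29/119
P(Z=2 | obs) = 3/80 / 119/1200 = 45/119

P(Z=0) = 45/119, P(Z=1) = 29/119, P(Z=2) = 45/119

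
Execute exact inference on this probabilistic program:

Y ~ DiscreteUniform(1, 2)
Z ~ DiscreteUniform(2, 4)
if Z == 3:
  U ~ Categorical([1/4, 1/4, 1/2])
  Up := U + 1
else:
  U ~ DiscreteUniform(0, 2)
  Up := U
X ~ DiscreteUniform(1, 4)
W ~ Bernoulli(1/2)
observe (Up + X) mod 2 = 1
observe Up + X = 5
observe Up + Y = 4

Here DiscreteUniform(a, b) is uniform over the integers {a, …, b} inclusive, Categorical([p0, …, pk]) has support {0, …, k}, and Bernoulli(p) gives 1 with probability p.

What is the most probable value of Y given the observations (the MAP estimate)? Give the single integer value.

argmax_v P(Y = v | obs) = 2

Enumerate traces; 8 have nonzero weight after conditioning:
  (Y=1, Z=3, U=2, X=2, W=0) weight 1/96
  (Y=1, Z=3, U=2, X=2, W=1) weight 1/96
  (Y=2, Z=2, U=2, X=3, W=0) weight 1/144
  (Y=2, Z=2, U=2, X=3, W=1) weight 1/144
  (Y=2, Z=3, U=1, X=3, W=0) weight 1/192
  (Y=2, Z=3, U=1, X=3, W=1) weight 1/192
  (Y=2, Z=4, U=2, X=3, W=0) weight 1/144
  (Y=2, Z=4, U=2, X=3, W=1) weight 1/144
Group by Y:
  weight(Y=1) = 1/48
  weight(Y=2) = 11/288
Total weight = 1/48 + 11/288 = 17/288
P(Y=1 | obs) = 1/48 / 17/288 = 6/17
P(Y=2 | obs) = 11/288 / 17/288 = 11/17
argmax = 2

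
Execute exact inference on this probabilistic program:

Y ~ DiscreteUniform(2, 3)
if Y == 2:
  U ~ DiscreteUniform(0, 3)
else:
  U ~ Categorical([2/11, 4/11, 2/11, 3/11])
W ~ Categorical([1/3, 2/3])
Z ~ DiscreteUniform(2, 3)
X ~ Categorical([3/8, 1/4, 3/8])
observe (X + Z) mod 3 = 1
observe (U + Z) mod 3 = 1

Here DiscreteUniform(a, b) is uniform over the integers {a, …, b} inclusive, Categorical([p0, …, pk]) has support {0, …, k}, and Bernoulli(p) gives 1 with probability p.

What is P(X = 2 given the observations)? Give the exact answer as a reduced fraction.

Enumerate traces; 8 have nonzero weight after conditioning:
  (Y=2, U=1, W=0, Z=3, X=1) weight 1/192
  (Y=2, U=1, W=1, Z=3, X=1) weight 1/96
  (Y=2, U=2, W=0, Z=2, X=2) weight 1/128
  (Y=2, U=2, W=1, Z=2, X=2) weight 1/64
  (Y=3, U=1, W=0, Z=3, X=1) weight 1/132
  (Y=3, U=1, W=1, Z=3, X=1) weight 1/66
  (Y=3, U=2, W=0, Z=2, X=2) weight 1/176
  (Y=3, U=2, W=1, Z=2, X=2) weight 1/88
Group by X:
  weight(X=1) = 27/704
  weight(X=2) = 57/1408
Total weight = 27/704 + 57/1408 = 111/1408
P(X=1 | obs) = 27/704 / 111/1408 = 18/37
P(X=2 | obs) = 57/1408 / 111/1408 = 19/37

P(X = 2 | obs) = 19/37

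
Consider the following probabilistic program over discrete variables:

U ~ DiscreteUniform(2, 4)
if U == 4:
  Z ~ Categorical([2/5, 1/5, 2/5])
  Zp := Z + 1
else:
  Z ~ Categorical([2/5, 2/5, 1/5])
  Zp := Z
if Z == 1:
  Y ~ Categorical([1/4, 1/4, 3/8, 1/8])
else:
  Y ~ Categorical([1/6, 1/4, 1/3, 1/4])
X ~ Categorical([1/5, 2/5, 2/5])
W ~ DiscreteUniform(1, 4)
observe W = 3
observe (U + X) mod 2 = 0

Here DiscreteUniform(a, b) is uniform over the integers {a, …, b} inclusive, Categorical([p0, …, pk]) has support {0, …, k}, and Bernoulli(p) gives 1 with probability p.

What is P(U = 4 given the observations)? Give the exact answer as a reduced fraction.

Enumerate traces; 60 have nonzero weight after conditioning:
  (U=2, Z=0, Y=0, X=0, W=3) weight 1/900
  (U=2, Z=0, Y=0, X=2, W=3) weight 1/450
  (U=2, Z=0, Y=1, X=0, W=3) weight 1/600
  (U=2, Z=0, Y=1, X=2, W=3) weight 1/300
  (U=2, Z=0, Y=2, X=0, W=3) weight 1/450
  (U=2, Z=0, Y=2, X=2, W=3) weight 1/225
  (U=2, Z=0, Y=3, X=0, W=3) weight 1/600
  (U=2, Z=0, Y=3, X=2, W=3) weight 1/300
  (U=3, Z=0, Y=0, X=1, W=3) weight 1/450
  (U=4, Z=0, Y=0, X=0, W=3) weight 1/900
  … 50 more
Group by U:
  weight(U=2) = 1/20
  weight(U=3) = 1/30
  weight(U=4) = 1/20
Total weight = 1/20 + 1/30 + 1/20 = 2/15
P(U=2 | obs) = 1/20 / 2/15 = 3/8
P(U=3 | obs) = 1/30 / 2/15 = 1/4
P(U=4 | obs) = 1/20 / 2/15 = 3/8

P(U = 4 | obs) = 3/8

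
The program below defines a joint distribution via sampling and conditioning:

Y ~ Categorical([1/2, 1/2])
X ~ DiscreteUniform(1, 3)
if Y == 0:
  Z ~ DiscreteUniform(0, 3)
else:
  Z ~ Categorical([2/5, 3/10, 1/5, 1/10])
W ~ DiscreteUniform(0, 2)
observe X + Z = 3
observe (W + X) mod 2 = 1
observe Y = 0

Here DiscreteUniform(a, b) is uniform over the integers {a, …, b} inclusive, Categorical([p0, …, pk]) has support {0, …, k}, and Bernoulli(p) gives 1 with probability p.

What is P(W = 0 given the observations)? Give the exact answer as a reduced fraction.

Enumerate traces; 5 have nonzero weight after conditioning:
  (Y=0, X=1, Z=2, W=0) weight 1/72
  (Y=0, X=1, Z=2, W=2) weight 1/72
  (Y=0, X=2, Z=1, W=1) weight 1/72
  (Y=0, X=3, Z=0, W=0) weight 1/72
  (Y=0, X=3, Z=0, W=2) weight 1/72
Group by W:
  weight(W=0) = 1/36
  weight(W=1) = 1/72
  weight(W=2) = 1/36
Total weight = 1/36 + 1/72 + 1/36 = 5/72
P(W=0 | obs) = 1/36 / 5/72 = 2/5
P(W=1 | obs) = 1/72 / 5/72 = 1/5
P(W=2 | obs) = 1/36 / 5/72 = 2/5

P(W = 0 | obs) = 2/5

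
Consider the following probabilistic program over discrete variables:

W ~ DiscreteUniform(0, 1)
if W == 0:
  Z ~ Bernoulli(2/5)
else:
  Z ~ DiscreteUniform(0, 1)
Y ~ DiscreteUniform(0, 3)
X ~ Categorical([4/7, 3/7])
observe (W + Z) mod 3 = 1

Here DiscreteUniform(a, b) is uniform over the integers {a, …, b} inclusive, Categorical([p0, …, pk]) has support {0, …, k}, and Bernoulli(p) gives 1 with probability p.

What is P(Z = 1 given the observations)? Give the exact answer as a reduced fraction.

Enumerate traces; 16 have nonzero weight after conditioning:
  (W=0, Z=1, Y=0, X=0) weight 1/35
  (W=0, Z=1, Y=0, X=1) weight 3/140
  (W=0, Z=1, Y=1, X=0) weight 1/35
  (W=0, Z=1, Y=1, X=1) weight 3/140
  (W=0, Z=1, Y=2, X=0) weight 1/35
  (W=0, Z=1, Y=2, X=1) weight 3/140
  (W=0, Z=1, Y=3, X=0) weight 1/35
  (W=0, Z=1, Y=3, X=1) weight 3/140
  (W=1, Z=0, Y=0, X=0) weight 1/28
  … 7 more
Group by Z:
  weight(Z=0) = 1/4
  weight(Z=1) = 1/5
Total weight = 1/4 + 1/5 = 9/20
P(Z=0 | obs) = 1/4 / 9/20 = 5/9
P(Z=1 | obs) = 1/5 / 9/20 = 4/9

P(Z = 1 | obs) = 4/9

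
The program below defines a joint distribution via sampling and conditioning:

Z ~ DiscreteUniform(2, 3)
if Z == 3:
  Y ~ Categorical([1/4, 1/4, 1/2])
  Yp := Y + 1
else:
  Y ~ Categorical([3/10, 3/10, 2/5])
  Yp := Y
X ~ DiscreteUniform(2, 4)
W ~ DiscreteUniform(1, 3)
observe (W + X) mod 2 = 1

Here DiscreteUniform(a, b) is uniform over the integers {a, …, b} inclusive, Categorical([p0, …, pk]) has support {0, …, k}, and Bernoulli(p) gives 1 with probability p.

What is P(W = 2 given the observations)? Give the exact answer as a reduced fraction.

Enumerate traces; 30 have nonzero weight after conditioning:
  (Z=2, Y=0, X=2, W=1) weight 1/60
  (Z=2, Y=0, X=2, W=3) weight 1/60
  (Z=2, Y=0, X=3, W=2) weight 1/60
  (Z=2, Y=0, X=4, W=1) weight 1/60
  (Z=2, Y=0, X=4, W=3) weight 1/60
  (Z=2, Y=1, X=2, W=1) weight 1/60
  (Z=2, Y=1, X=2, W=3) weight 1/60
  (Z=2, Y=1, X=3, W=2) weight 1/60
  … 22 more
Group by W:
  weight(W=1) = 2/9
  weight(W=2) = 1/9
  weight(W=3) = 2/9
Total weight = 2/9 + 1/9 + 2/9 = 5/9
P(W=1 | obs) = 2/9 / 5/9 = 2/5
P(W=2 | obs) = 1/9 / 5/9 = 1/5
P(W=3 | obs) = 2/9 / 5/9 = 2/5

P(W = 2 | obs) = 1/5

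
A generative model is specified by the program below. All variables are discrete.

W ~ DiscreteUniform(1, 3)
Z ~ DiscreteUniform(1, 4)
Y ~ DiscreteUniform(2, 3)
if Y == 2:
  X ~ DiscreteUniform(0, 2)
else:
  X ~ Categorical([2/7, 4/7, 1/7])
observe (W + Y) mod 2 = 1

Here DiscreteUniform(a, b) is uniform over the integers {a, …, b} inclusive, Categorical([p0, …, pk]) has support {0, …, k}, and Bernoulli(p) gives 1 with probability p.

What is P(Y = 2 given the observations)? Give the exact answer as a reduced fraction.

P(Y = 2 | obs) = 2/3

Enumerate traces; 36 have nonzero weight after conditioning:
  (W=1, Z=1, Y=2, X=0) weight 1/72
  (W=1, Z=1, Y=2, X=1) weight 1/72
  (W=1, Z=1, Y=2, X=2) weight 1/72
  (W=1, Z=2, Y=2, X=0) weight 1/72
  (W=1, Z=2, Y=2, X=1) weight 1/72
  (W=1, Z=2, Y=2, X=2) weight 1/72
  (W=1, Z=3, Y=2, X=0) weight 1/72
  (W=1, Z=3, Y=2, X=1) weight 1/72
  (W=2, Z=1, Y=3, X=0) weight 1/84
  … 27 more
Group by Y:
  weight(Y=2) = 1/3
  weight(Y=3) = 1/6
Total weight = 1/3 + 1/6 = 1/2
P(Y=2 | obs) = 1/3 / 1/2 = 2/3
P(Y=3 | obs) = 1/6 / 1/2 = 1/3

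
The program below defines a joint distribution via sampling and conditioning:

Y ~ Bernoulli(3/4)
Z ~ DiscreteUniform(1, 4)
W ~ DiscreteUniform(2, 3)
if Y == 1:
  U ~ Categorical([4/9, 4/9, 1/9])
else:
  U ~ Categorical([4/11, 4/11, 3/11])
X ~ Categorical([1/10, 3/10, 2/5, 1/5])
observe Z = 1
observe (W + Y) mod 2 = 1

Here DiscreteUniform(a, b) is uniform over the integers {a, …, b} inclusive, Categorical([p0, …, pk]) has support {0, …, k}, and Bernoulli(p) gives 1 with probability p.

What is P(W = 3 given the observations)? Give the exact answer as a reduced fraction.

Enumerate traces; 24 have nonzero weight after conditioning:
  (Y=0, Z=1, W=3, U=0, X=0) weight 1/880
  (Y=0, Z=1, W=3, U=0, X=1) weight 3/880
  (Y=0, Z=1, W=3, U=0, X=2) weight 1/220
  (Y=0, Z=1, W=3, U=0, X=3) weight 1/440
  (Y=0, Z=1, W=3, U=1, X=0) weight 1/880
  (Y=0, Z=1, W=3, U=1, X=1) weight 3/880
  (Y=0, Z=1, W=3, U=1, X=2) weight 1/220
  (Y=0, Z=1, W=3, U=1, X=3) weight 1/440
  (Y=1, Z=1, W=2, U=0, X=0) weight 1/240
  … 15 more
Group by W:
  weight(W=2) = 3/32
  weight(W=3) = 1/32
Total weight = 3/32 + 1/32 = 1/8
P(W=2 | obs) = 3/32 / 1/8 = 3/4
P(W=3 | obs) = 1/32 / 1/8 = 1/4

P(W = 3 | obs) = 1/4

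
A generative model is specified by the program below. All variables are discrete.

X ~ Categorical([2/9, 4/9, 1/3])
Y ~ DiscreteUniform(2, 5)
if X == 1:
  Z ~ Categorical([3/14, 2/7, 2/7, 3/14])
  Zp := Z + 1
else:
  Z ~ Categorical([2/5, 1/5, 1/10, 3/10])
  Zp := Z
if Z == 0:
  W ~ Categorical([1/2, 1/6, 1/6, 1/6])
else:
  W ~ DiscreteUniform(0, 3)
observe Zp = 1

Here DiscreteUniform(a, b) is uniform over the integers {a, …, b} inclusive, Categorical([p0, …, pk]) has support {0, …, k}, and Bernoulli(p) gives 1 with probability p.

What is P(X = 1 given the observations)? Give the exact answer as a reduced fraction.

Enumerate traces; 48 have nonzero weight after conditioning:
  (X=0, Y=2, Z=1, W=0) weight 1/360
  (X=0, Y=2, Z=1, W=1) weight 1/360
  (X=0, Y=2, Z=1, W=2) weight 1/360
  (X=0, Y=2, Z=1, W=3) weight 1/360
  (X=0, Y=3, Z=1, W=0) weight 1/360
  (X=0, Y=3, Z=1, W=1) weight 1/360
  (X=0, Y=3, Z=1, W=2) weight 1/360
  (X=0, Y=3, Z=1, W=3) weight 1/360
  (X=1, Y=2, Z=0, W=0) weight 1/84
  (X=2, Y=2, Z=1, W=0) weight 1/240
  … 38 more
Group by X:
  weight(X=0) = 2/45
  weight(X=1) = 2/21
  weight(X=2) = 1/15
Total weight = 2/45 + 2/21 + 1/15 = 13/63
P(X=0 | obs) = 2/45 / 13/63 = 14/65
P(X=1 | obs) = 2/21 / 13/63 = 6/13
P(X=2 | obs) = 1/15 / 13/63 = 21/65

P(X = 1 | obs) = 6/13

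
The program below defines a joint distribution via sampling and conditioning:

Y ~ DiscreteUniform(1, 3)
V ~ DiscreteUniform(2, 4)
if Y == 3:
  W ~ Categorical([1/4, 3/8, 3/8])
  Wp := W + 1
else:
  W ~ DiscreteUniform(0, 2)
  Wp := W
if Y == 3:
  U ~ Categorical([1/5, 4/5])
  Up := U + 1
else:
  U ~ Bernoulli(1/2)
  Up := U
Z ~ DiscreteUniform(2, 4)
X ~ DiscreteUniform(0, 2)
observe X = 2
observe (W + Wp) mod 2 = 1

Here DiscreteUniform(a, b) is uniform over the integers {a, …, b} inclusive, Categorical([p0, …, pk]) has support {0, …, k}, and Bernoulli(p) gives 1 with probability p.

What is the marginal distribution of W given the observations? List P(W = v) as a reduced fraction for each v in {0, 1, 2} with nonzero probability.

P(W=0) = 1/4, P(W=1) = 3/8, P(W=2) = 3/8

Enumerate traces; 54 have nonzero weight after conditioning:
  (Y=3, V=2, W=0, U=0, Z=2, X=2) weight 1/1620
  (Y=3, V=2, W=0, U=0, Z=3, X=2) weight 1/1620
  (Y=3, V=2, W=0, U=0, Z=4, X=2) weight 1/1620
  (Y=3, V=2, W=0, U=1, Z=2, X=2) weight 1/405
  (Y=3, V=2, W=0, U=1, Z=3, X=2) weight 1/405
  (Y=3, V=2, W=0, U=1, Z=4, X=2) weight 1/405
  (Y=3, V=2, W=1, U=0, Z=2, X=2) weight 1/1080
  (Y=3, V=2, W=1, U=0, Z=3, X=2) weight 1/1080
  (Y=3, V=2, W=2, U=0, Z=2, X=2) weight 1/1080
  … 45 more
Group by W:
  weight(W=0) = 1/36
  weight(W=1) = 1/24
  weight(W=2) = 1/24
Total weight = 1/36 + 1/24 + 1/24 = 1/9
P(W=0 | obs) = 1/36 / 1/9 = 1/4
P(W=1 | obs) = 1/24 / 1/9 = 3/8
P(W=2 | obs) = 1/24 / 1/9 = 3/8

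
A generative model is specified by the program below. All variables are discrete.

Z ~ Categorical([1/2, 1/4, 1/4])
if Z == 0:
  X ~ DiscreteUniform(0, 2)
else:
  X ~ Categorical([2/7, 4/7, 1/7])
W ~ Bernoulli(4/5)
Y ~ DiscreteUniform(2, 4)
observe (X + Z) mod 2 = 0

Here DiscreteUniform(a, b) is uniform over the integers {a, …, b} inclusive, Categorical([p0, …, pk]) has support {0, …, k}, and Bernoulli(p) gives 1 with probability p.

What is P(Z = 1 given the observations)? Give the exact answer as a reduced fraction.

P(Z = 1 | obs) = 12/49

Enumerate traces; 30 have nonzero weight after conditioning:
  (Z=0, X=0, W=0, Y=2) weight 1/90
  (Z=0, X=0, W=0, Y=3) weight 1/90
  (Z=0, X=0, W=0, Y=4) weight 1/90
  (Z=0, X=0, W=1, Y=2) weight 2/45
  (Z=0, X=0, W=1, Y=3) weight 2/45
  (Z=0, X=0, W=1, Y=4) weight 2/45
  (Z=0, X=2, W=0, Y=2) weight 1/90
  (Z=0, X=2, W=0, Y=3) weight 1/90
  (Z=1, X=1, W=0, Y=2) weight 1/105
  (Z=2, X=0, W=0, Y=2) weight 1/210
  … 20 more
Group by Z:
  weight(Z=0) = 1/3
  weight(Z=1) = 1/7
  weight(Z=2) = 3/28
Total weight = 1/3 + 1/7 + 3/28 = 7/12
P(Z=0 | obs) = 1/3 / 7/12 = 4/7
P(Z=1 | obs) = 1/7 / 7/12 = 12/49
P(Z=2 | obs) = 3/28 / 7/12 = 9/49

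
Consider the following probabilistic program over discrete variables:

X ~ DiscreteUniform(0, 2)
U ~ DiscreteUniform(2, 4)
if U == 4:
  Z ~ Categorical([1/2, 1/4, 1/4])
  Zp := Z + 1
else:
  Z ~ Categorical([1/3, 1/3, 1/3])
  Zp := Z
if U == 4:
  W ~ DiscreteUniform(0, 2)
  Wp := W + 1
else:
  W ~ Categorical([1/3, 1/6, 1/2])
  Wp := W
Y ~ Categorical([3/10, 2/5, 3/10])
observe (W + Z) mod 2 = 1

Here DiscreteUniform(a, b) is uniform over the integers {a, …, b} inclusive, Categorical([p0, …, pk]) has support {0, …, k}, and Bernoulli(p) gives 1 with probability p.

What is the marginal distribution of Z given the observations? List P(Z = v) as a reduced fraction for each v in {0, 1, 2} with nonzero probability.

P(Z=0) = 10/43, P(Z=1) = 26/43, P(Z=2) = 7/43

Enumerate traces; 108 have nonzero weight after conditioning:
  (X=0, U=2, Z=0, W=1, Y=0) weight 1/540
  (X=0, U=2, Z=0, W=1, Y=1) weight 1/405
  (X=0, U=2, Z=0, W=1, Y=2) weight 1/540
  (X=0, U=2, Z=1, W=0, Y=0) weight 1/270
  (X=0, U=2, Z=1, W=0, Y=1) weight 2/405
  (X=0, U=2, Z=1, W=0, Y=2) weight 1/270
  (X=0, U=2, Z=1, W=2, Y=0) weight 1/180
  (X=0, U=2, Z=1, W=2, Y=1) weight 1/135
  (X=0, U=2, Z=2, W=1, Y=0) weight 1/540
  … 99 more
Group by Z:
  weight(Z=0) = 5/54
  weight(Z=1) = 13/54
  weight(Z=2) = 7/108
Total weight = 5/54 + 13/54 + 7/108 = 43/108
P(Z=0 | obs) = 5/54 / 43/108 = 10/43
P(Z=1 | obs) = 13/54 / 43/108 = 26/43
P(Z=2 | obs) = 7/108 / 43/108 = 7/43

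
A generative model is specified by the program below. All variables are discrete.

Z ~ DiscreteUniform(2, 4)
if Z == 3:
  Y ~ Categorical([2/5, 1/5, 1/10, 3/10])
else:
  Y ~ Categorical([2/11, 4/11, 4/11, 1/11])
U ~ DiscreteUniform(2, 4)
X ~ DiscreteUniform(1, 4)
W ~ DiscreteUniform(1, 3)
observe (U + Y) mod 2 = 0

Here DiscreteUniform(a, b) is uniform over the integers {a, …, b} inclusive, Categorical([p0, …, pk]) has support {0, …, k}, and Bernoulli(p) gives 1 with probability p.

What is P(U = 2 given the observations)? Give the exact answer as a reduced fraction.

P(U = 2 | obs) = 35/101

Enumerate traces; 216 have nonzero weight after conditioning:
  (Z=2, Y=0, U=2, X=1, W=1) weight 1/594
  (Z=2, Y=0, U=2, X=1, W=2) weight 1/594
  (Z=2, Y=0, U=2, X=1, W=3) weight 1/594
  (Z=2, Y=0, U=2, X=2, W=1) weight 1/594
  (Z=2, Y=0, U=2, X=2, W=2) weight 1/594
  (Z=2, Y=0, U=2, X=2, W=3) weight 1/594
  (Z=2, Y=0, U=2, X=3, W=1) weight 1/594
  (Z=2, Y=0, U=2, X=3, W=2) weight 1/594
  (Z=2, Y=0, U=4, X=1, W=1) weight 1/594
  (Z=2, Y=1, U=3, X=1, W=1) weight 1/297
  … 206 more
Group by U:
  weight(U=2) = 35/198
  weight(U=3) = 31/198
  weight(U=4) = 35/198
Total weight = 35/198 + 31/198 + 35/198 = 101/198
P(U=2 | obs) = 35/198 / 101/198 = 35/101
P(U=3 | obs) = 31/198 / 101/198 = 31/101
P(U=4 | obs) = 35/198 / 101/198 = 35/101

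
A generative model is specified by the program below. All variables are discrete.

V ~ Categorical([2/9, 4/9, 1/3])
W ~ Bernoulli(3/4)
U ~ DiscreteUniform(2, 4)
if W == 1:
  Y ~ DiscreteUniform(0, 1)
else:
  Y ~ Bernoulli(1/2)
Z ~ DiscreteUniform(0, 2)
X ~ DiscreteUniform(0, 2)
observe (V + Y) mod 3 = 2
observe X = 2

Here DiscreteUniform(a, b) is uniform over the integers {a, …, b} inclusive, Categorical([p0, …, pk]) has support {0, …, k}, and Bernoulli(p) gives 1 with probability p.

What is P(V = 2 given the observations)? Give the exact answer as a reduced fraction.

Enumerate traces; 36 have nonzero weight after conditioning:
  (V=1, W=0, U=2, Y=1, Z=0, X=2) weight 1/486
  (V=1, W=0, U=2, Y=1, Z=1, X=2) weight 1/486
  (V=1, W=0, U=2, Y=1, Z=2, X=2) weight 1/486
  (V=1, W=0, U=3, Y=1, Z=0, X=2) weight 1/486
  (V=1, W=0, U=3, Y=1, Z=1, X=2) weight 1/486
  (V=1, W=0, U=3, Y=1, Z=2, X=2) weight 1/486
  (V=1, W=0, U=4, Y=1, Z=0, X=2) weight 1/486
  (V=1, W=0, U=4, Y=1, Z=1, X=2) weight 1/486
  (V=2, W=0, U=2, Y=0, Z=0, X=2) weight 1/648
  … 27 more
Group by V:
  weight(V=1) = 2/27
  weight(V=2) = 1/18
Total weight = 2/27 + 1/18 = 7/54
P(V=1 | obs) = 2/27 / 7/54 = 4/7
P(V=2 | obs) = 1/18 / 7/54 = 3/7

P(V = 2 | obs) = 3/7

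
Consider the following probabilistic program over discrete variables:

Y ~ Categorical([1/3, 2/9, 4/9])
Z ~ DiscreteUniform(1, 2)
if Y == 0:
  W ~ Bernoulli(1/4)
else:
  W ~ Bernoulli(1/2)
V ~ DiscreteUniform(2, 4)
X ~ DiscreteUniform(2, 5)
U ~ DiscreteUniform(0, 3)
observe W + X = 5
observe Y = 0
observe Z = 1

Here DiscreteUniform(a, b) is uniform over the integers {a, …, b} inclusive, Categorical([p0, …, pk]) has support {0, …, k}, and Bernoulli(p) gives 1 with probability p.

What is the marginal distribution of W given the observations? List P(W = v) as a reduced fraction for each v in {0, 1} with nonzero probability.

P(W=0) = 3/4, P(W=1) = 1/4

Enumerate traces; 24 have nonzero weight after conditioning:
  (Y=0, Z=1, W=0, V=2, X=5, U=0) weight 1/384
  (Y=0, Z=1, W=0, V=2, X=5, U=1) weight 1/384
  (Y=0, Z=1, W=0, V=2, X=5, U=2) weight 1/384
  (Y=0, Z=1, W=0, V=2, X=5, U=3) weight 1/384
  (Y=0, Z=1, W=0, V=3, X=5, U=0) weight 1/384
  (Y=0, Z=1, W=0, V=3, X=5, U=1) weight 1/384
  (Y=0, Z=1, W=0, V=3, X=5, U=2) weight 1/384
  (Y=0, Z=1, W=0, V=3, X=5, U=3) weight 1/384
  (Y=0, Z=1, W=1, V=2, X=4, U=0) weight 1/1152
  … 15 more
Group by W:
  weight(W=0) = 1/32
  weight(W=1) = 1/96
Total weight = 1/32 + 1/96 = 1/24
P(W=0 | obs) = 1/32 / 1/24 = 3/4
P(W=1 | obs) = 1/96 / 1/24 = 1/4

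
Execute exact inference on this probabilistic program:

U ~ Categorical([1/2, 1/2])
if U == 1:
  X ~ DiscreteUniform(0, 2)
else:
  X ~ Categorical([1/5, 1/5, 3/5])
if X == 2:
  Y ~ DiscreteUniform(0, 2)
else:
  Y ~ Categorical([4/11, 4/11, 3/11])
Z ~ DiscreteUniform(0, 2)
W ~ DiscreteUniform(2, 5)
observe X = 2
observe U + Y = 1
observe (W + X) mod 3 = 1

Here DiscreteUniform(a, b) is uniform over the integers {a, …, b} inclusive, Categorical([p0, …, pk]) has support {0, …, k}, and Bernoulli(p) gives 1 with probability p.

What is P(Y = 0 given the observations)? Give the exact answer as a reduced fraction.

Enumerate traces; 12 have nonzero weight after conditioning:
  (U=0, X=2, Y=1, Z=0, W=2) weight 1/120
  (U=0, X=2, Y=1, Z=0, W=5) weight 1/120
  (U=0, X=2, Y=1, Z=1, W=2) weight 1/120
  (U=0, X=2, Y=1, Z=1, W=5) weight 1/120
  (U=0, X=2, Y=1, Z=2, W=2) weight 1/120
  (U=0, X=2, Y=1, Z=2, W=5) weight 1/120
  (U=1, X=2, Y=0, Z=0, W=2) weight 1/216
  (U=1, X=2, Y=0, Z=0, W=5) weight 1/216
  … 4 more
Group by Y:
  weight(Y=0) = 1/36
  weight(Y=1) = 1/20
Total weight = 1/36 + 1/20 = 7/90
P(Y=0 | obs) = 1/36 / 7/90 = 5/14
P(Y=1 | obs) = 1/20 / 7/90 = 9/14

P(Y = 0 | obs) = 5/14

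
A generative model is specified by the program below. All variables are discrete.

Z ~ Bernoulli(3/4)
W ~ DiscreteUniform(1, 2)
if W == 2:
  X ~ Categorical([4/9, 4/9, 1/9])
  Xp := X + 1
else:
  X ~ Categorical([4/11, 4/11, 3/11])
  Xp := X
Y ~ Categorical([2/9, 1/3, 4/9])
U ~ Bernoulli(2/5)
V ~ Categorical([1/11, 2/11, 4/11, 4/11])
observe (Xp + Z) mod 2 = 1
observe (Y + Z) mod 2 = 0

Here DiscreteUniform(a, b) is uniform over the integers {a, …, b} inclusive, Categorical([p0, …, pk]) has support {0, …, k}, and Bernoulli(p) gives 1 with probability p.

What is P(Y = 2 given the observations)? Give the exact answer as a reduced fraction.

P(Y = 2 | obs) = 364/1509

Enumerate traces; 72 have nonzero weight after conditioning:
  (Z=0, W=1, X=1, Y=0, U=0, V=0) weight 1/1815
  (Z=0, W=1, X=1, Y=0, U=0, V=1) weight 2/1815
  (Z=0, W=1, X=1, Y=0, U=0, V=2) weight 4/1815
  (Z=0, W=1, X=1, Y=0, U=0, V=3) weight 4/1815
  (Z=0, W=1, X=1, Y=0, U=1, V=0) weight 2/5445
  (Z=0, W=1, X=1, Y=0, U=1, V=1) weight 4/5445
  (Z=0, W=1, X=1, Y=0, U=1, V=2) weight 8/5445
  (Z=0, W=1, X=1, Y=0, U=1, V=3) weight 8/5445
  (Z=0, W=1, X=1, Y=2, U=0, V=0) weight 2/1815
  (Z=1, W=1, X=0, Y=1, U=0, V=0) weight 3/1210
  … 62 more
Group by Y:
  weight(Y=0) = 91/3564
  weight(Y=1) = 107/792
  weight(Y=2) = 91/1782
Total weight = 91/3564 + 107/792 + 91/1782 = 503/2376
P(Y=0 | obs) = 91/3564 / 503/2376 = 182/1509
P(Y=1 | obs) = 107/792 / 503/2376 = 321/503
P(Y=2 | obs) = 91/1782 / 503/2376 = 364/1509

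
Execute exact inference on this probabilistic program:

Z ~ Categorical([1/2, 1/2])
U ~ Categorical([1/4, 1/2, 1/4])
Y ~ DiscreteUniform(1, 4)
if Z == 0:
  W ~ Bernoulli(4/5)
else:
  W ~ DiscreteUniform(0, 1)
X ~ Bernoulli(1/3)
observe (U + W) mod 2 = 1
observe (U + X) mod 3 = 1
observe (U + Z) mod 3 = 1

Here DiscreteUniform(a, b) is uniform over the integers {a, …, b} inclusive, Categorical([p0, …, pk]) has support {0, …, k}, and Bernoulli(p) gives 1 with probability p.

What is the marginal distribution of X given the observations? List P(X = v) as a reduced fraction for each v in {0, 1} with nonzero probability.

Enumerate traces; 8 have nonzero weight after conditioning:
  (Z=0, U=1, Y=1, W=0, X=0) weight 1/120
  (Z=0, U=1, Y=2, W=0, X=0) weight 1/120
  (Z=0, U=1, Y=3, W=0, X=0) weight 1/120
  (Z=0, U=1, Y=4, W=0, X=0) weight 1/120
  (Z=1, U=0, Y=1, W=1, X=1) weight 1/192
  (Z=1, U=0, Y=2, W=1, X=1) weight 1/192
  (Z=1, U=0, Y=3, W=1, X=1) weight 1/192
  (Z=1, U=0, Y=4, W=1, X=1) weight 1/192
Group by X:
  weight(X=0) = 1/30
  weight(X=1) = 1/48
Total weight = 1/30 + 1/48 = 13/240
P(X=0 | obs) = 1/30 / 13/240 = 8/13
P(X=1 | obs) = 1/48 / 13/240 = 5/13

P(X=0) = 8/13, P(X=1) = 5/13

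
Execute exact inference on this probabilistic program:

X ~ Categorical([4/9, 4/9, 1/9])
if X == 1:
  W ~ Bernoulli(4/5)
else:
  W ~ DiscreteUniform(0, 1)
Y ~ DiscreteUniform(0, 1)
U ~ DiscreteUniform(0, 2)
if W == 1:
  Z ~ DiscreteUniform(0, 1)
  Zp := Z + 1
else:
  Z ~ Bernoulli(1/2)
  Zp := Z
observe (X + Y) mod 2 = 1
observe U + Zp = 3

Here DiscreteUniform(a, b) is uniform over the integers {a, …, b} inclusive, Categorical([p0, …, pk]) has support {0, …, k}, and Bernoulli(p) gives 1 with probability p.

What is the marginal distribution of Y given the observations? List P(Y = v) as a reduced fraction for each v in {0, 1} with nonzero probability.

P(Y=0) = 24/49, P(Y=1) = 25/49

Enumerate traces; 9 have nonzero weight after conditioning:
  (X=0, W=0, Y=1, U=2, Z=1) weight 1/54
  (X=0, W=1, Y=1, U=1, Z=1) weight 1/54
  (X=0, W=1, Y=1, U=2, Z=0) weight 1/54
  (X=1, W=0, Y=0, U=2, Z=1) weight 1/135
  (X=1, W=1, Y=0, U=1, Z=1) weight 4/135
  (X=1, W=1, Y=0, U=2, Z=0) weight 4/135
  (X=2, W=0, Y=1, U=2, Z=1) weight 1/216
  (X=2, W=1, Y=1, U=1, Z=1) weight 1/216
  … 1 more
Group by Y:
  weight(Y=0) = 1/15
  weight(Y=1) = 5/72
Total weight = 1/15 + 5/72 = 49/360
P(Y=0 | obs) = 1/15 / 49/360 = 24/49
P(Y=1 | obs) = 5/72 / 49/360 = 25/49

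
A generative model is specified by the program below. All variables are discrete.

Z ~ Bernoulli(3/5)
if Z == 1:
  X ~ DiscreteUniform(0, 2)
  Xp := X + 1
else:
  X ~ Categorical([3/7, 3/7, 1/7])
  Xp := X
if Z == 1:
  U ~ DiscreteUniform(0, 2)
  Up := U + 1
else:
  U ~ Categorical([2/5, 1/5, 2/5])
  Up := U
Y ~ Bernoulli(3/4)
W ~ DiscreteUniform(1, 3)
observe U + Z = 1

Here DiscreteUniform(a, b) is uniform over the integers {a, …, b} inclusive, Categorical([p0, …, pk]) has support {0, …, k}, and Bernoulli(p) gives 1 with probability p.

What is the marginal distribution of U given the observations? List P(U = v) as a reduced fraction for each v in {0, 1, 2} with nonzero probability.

Enumerate traces; 36 have nonzero weight after conditioning:
  (Z=0, X=0, U=1, Y=0, W=1) weight 1/350
  (Z=0, X=0, U=1, Y=0, W=2) weight 1/350
  (Z=0, X=0, U=1, Y=0, W=3) weight 1/350
  (Z=0, X=0, U=1, Y=1, W=1) weight 3/350
  (Z=0, X=0, U=1, Y=1, W=2) weight 3/350
  (Z=0, X=0, U=1, Y=1, W=3) weight 3/350
  (Z=0, X=1, U=1, Y=0, W=1) weight 1/350
  (Z=0, X=1, U=1, Y=0, W=2) weight 1/350
  (Z=1, X=0, U=0, Y=0, W=1) weight 1/180
  … 27 more
Group by U:
  weight(U=0) = 1/5
  weight(U=1) = 2/25
Total weight = 1/5 + 2/25 = 7/25
P(U=0 | obs) = 1/5 / 7/25 = 5/7
P(U=1 | obs) = 2/25 / 7/25 = 2/7

P(U=0) = 5/7, P(U=1) = 2/7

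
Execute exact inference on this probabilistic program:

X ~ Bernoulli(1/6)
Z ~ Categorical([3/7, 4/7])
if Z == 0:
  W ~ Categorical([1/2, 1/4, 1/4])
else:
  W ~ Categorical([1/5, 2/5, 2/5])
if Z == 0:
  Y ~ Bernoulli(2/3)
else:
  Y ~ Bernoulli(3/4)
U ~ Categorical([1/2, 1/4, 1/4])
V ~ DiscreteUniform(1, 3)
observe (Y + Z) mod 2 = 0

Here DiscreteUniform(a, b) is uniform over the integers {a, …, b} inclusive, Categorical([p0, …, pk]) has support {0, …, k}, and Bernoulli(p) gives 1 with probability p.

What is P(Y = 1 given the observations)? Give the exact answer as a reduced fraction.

Enumerate traces; 108 have nonzero weight after conditioning:
  (X=0, Z=0, W=0, Y=0, U=0, V=1) weight 5/504
  (X=0, Z=0, W=0, Y=0, U=0, V=2) weight 5/504
  (X=0, Z=0, W=0, Y=0, U=0, V=3) weight 5/504
  (X=0, Z=0, W=0, Y=0, U=1, V=1) weight 5/1008
  (X=0, Z=0, W=0, Y=0, U=1, V=2) weight 5/1008
  (X=0, Z=0, W=0, Y=0, U=1, V=3) weight 5/1008
  (X=0, Z=0, W=0, Y=0, U=2, V=1) weight 5/1008
  (X=0, Z=0, W=0, Y=0, U=2, V=2) weight 5/1008
  (X=0, Z=1, W=0, Y=1, U=0, V=1) weight 1/84
  … 99 more
Group by Y:
  weight(Y=0) = 1/7
  weight(Y=1) = 3/7
Total weight = 1/7 + 3/7 = 4/7
P(Y=0 | obs) = 1/7 / 4/7 = 1/4
P(Y=1 | obs) = 3/7 / 4/7 = 3/4

P(Y = 1 | obs) = 3/4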